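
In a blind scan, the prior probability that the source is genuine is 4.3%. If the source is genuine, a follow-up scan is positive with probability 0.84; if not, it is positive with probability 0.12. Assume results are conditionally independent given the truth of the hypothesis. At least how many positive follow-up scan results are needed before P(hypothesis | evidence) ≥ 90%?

Prior odds = 0.043/0.957 = 43/957.
Likelihood ratio of a positive = 0.84/0.12 = 7.
Target odds: 0.9 ÷ 0.1 = 9.
Require 7ⁿ ≥ 9 ÷ (43/957) = 8613/43.
7² = 49 falls short of 8613/43 but 7³ = 343 reaches it, so n = 3.

3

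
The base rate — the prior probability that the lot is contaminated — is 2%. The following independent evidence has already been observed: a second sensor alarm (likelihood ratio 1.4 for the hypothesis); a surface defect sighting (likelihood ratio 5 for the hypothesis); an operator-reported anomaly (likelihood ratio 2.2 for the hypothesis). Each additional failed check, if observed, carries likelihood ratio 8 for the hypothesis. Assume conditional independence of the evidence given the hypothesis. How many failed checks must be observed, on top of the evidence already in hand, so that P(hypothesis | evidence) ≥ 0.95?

2

Prior odds = 0.02/0.98 = 1/49.
Combined Bayes factor of the evidence already in hand = 1.4 × 5 × 2.2 = 15.4.
Odds after that evidence = (1/49) × 15.4 = 11/35.
Target odds = 0.95/0.05 = 19.
Need 8ⁿ ≥ 19 ÷ (11/35) = 665/11.
8¹ = 8 falls short of 665/11 but 8² = 64 reaches it, so n = 2.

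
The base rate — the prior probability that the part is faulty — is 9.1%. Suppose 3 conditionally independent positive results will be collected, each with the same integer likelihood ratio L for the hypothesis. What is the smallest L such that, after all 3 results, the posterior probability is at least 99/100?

Prior odds = 0.091/0.909 = 91/909.
Target odds = 0.99/0.01 = 99.
Need L³ ≥ 99 ÷ (91/909) = 89991/91.
9³ = 729 < 89991/91 ≤ 1000 = 10³, so L = 10.

10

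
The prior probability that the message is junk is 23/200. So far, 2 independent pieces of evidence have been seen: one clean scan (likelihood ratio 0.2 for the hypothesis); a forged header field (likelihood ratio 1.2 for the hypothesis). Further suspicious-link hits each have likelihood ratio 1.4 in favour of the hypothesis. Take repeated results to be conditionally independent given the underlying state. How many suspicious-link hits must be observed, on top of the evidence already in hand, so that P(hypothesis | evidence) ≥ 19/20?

20

Prior odds = 0.115/0.885 = 23/177.
Combined Bayes factor of the evidence already in hand = 0.2 × 1.2 = 0.24.
Odds after that evidence = (23/177) × 0.24 = 46/1475.
Target odds = 0.95/0.05 = 19.
Need 1.4ⁿ ≥ 19 ÷ (46/1475) = 28025/46.
1.4¹⁹ ≈597.63 falls short of 28025/46 but 1.4²⁰ ≈836.683 reaches it, so n = 20.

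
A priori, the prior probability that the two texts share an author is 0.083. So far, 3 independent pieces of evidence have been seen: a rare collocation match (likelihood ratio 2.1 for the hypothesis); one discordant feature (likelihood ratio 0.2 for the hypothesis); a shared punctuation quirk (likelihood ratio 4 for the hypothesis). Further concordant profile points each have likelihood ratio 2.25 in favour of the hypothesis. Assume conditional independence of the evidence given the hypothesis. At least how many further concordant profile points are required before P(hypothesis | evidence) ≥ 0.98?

8

Prior odds = 0.083/0.917 = 83/917.
Combined Bayes factor of the evidence already in hand = 2.1 × 0.2 × 4 = 1.68.
Odds after that evidence = (83/917) × 1.68 = 498/3275.
Target odds = 0.98/0.02 = 49.
Need 2.25ⁿ ≥ 49 ÷ (498/3275) = 160475/498.
2.25⁷ = 4782969/16384 falls short of 160475/498 but 2.25⁸ = 43046721/65536 reaches it, so n = 8.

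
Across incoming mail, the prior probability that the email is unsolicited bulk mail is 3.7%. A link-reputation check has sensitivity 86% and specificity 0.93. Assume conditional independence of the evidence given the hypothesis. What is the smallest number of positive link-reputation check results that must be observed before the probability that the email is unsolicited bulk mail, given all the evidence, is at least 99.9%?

Prior odds = 0.037/0.963 = 37/963.
False-positive rate = 1 − 0.93 = 0.07; likelihood ratio of a positive = 0.86/0.07 = 86/7.
Target odds: 0.999 ÷ 0.001 = 999.
Need (37/963) × (86/7)ⁿ ≥ 999, i.e. (86/7)ⁿ ≥ 26001.
(86/7)⁴ = 54700816/2401 falls short of 26001 but (86/7)⁵ ≈279899 reaches it, so n = 5.

5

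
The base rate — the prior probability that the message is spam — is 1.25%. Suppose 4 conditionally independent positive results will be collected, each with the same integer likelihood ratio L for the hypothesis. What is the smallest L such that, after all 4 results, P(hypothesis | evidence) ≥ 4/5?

5

Prior odds = 0.0125/0.9875 = 1/79.
Target odds = 0.8/0.2 = 4.
Need L⁴ ≥ 4 ÷ (1/79) = 316.
4⁴ = 256 < 316 ≤ 625 = 5⁴, so L = 5.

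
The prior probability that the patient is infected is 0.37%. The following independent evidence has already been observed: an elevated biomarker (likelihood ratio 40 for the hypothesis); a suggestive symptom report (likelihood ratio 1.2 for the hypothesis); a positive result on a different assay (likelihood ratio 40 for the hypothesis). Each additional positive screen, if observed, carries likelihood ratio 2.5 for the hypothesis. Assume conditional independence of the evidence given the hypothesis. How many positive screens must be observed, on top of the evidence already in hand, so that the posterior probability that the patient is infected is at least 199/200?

4

Prior odds = 0.0037/0.9963 = 37/9963.
Combined Bayes factor of the evidence already in hand = 40 × 1.2 × 40 = 1920.
Odds after that evidence = (37/9963) × 1920 = 23680/3321.
Target odds = 0.995/0.005 = 199.
Need 2.5ⁿ ≥ 199 ÷ (23680/3321) = 660879/23680.
2.5³ = 15.625 falls short of 660879/23680 but 2.5⁴ = 39.0625 reaches it, so n = 4.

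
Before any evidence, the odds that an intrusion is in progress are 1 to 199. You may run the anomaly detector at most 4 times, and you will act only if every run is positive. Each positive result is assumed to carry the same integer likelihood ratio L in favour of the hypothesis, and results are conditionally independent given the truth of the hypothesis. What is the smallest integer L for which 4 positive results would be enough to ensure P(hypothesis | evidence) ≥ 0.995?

15

Prior odds = 1/199.
Target odds = 0.995/0.005 = 199.
Need L⁴ ≥ 199 ÷ (1/199) = 39601.
14⁴ = 38416 < 39601 ≤ 50625 = 15⁴, so L = 15.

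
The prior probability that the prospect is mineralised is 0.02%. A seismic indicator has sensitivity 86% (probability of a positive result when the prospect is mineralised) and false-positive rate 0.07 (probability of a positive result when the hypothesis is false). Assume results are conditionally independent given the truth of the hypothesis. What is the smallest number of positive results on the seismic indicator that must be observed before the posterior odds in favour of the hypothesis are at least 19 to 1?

Prior odds: 0.0002 ÷ 0.9998 = 1/4999.
Likelihood ratio of a positive result = 0.86/0.07 = 86/7.
Target odds = 19.
Need (1/4999) × (86/7)ⁿ ≥ 19, i.e. (86/7)ⁿ ≥ 94981.
(86/7)⁴ = 54700816/2401 falls short of 94981 but (86/7)⁵ ≈279899 reaches it, so n = 5.

5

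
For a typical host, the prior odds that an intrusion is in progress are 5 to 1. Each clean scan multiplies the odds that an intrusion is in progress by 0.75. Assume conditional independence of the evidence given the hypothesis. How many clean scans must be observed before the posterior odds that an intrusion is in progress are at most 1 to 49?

Prior odds = 5.
Likelihood ratio per clean scan = 0.75.
Target odds = 1/49.
Require 0.75ⁿ ≤ 1/49 ÷ 5 = 1/245.
0.75¹⁹ ≈0.00422828 is still above 1/245 but 0.75²⁰ ≈0.00317121 is at or below it, so n = 20.

20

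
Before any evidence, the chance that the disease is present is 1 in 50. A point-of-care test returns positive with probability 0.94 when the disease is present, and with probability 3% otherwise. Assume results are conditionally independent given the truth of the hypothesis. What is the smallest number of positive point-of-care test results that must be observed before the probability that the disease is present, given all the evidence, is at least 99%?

3

Prior odds: 0.02 ÷ 0.98 = 1/49.
Likelihood ratio of a positive result = 0.94/0.03 = 94/3.
Target posterior odds = 0.99/0.01 = 99.
Require (94/3)ⁿ ≥ 99 ÷ (1/49) = 4851.
(94/3)² = 8836/9 falls short of 4851 but (94/3)³ = 830584/27 reaches it, so n = 3.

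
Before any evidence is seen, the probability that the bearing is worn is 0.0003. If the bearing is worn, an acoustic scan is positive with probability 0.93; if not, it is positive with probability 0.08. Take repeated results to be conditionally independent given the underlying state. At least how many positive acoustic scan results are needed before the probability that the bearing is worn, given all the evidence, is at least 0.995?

6

Prior odds = 0.0003/0.9997 = 3/9997.
Likelihood ratio of a positive = 0.93/0.08 = 11.625.
Target odds: 0.995 ÷ 0.005 = 199.
Need (3/9997) × 11.625ⁿ ≥ 199, i.e. 11.625ⁿ ≥ 1989403/3.
11.625⁵ ≈212307 falls short of 1989403/3 but 11.625⁶ ≈2.46807e+06 reaches it, so n = 6.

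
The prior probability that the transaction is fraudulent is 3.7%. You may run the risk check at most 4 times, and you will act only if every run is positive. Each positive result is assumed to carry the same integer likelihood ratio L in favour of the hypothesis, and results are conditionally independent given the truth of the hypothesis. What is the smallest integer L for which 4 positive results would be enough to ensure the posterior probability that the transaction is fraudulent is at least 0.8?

Prior odds = 0.037/0.963 = 37/963.
Target odds = 0.8/0.2 = 4.
Need L⁴ ≥ 4 ÷ (37/963) = 3852/37.
3⁴ = 81 < 3852/37 ≤ 256 = 4⁴, so L = 4.

4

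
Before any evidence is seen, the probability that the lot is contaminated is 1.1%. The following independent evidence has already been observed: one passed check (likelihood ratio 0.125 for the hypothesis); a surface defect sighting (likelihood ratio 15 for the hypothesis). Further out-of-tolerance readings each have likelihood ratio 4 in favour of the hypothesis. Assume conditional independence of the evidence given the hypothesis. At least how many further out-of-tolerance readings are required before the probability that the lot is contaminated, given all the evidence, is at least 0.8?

Prior odds = 0.011/0.989 = 11/989.
Combined Bayes factor of the evidence already in hand = 0.125 × 15 = 1.875.
Odds after that evidence = (11/989) × 1.875 = 165/7912.
Target odds = 0.8/0.2 = 4.
Need 4ⁿ ≥ 4 ÷ (165/7912) = 31648/165.
4³ = 64 falls short of 31648/165 but 4⁴ = 256 reaches it, so n = 4.

4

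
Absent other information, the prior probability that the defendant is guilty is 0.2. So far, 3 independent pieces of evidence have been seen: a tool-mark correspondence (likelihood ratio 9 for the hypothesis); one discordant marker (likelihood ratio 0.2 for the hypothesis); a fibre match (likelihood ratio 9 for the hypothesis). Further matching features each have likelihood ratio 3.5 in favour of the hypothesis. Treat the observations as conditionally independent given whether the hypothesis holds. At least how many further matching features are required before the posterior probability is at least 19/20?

2

Prior odds = 0.2/0.8 = 0.25.
Combined Bayes factor of the evidence already in hand = 9 × 0.2 × 9 = 16.2.
Odds after that evidence = 0.25 × 16.2 = 4.05.
Target odds = 0.95/0.05 = 19.
Need 3.5ⁿ ≥ 19 ÷ 4.05 = 380/81.
3.5¹ = 3.5 falls short of 380/81 but 3.5² = 12.25 reaches it, so n = 2.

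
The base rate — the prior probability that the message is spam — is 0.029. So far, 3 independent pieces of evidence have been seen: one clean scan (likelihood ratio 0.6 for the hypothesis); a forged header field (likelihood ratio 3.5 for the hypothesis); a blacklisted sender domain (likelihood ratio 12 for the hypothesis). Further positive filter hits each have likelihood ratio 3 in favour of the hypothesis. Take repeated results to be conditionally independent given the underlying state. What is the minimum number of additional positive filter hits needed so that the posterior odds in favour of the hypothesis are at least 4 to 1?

2

Prior odds = 0.029/0.971 = 29/971.
Combined Bayes factor of the evidence already in hand = 0.6 × 3.5 × 12 = 25.2.
Odds after that evidence = (29/971) × 25.2 = 3654/4855.
Target odds = 4.
Need 3ⁿ ≥ 4 ÷ (3654/4855) = 9710/1827.
3¹ = 3 falls short of 9710/1827 but 3² = 9 reaches it, so n = 2.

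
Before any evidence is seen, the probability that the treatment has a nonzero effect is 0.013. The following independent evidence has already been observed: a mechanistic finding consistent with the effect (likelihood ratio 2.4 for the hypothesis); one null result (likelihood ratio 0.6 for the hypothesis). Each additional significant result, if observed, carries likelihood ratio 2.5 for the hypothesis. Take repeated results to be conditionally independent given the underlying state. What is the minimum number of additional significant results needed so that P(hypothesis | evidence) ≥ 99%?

Prior odds = 0.013/0.987 = 13/987.
Combined Bayes factor of the evidence already in hand = 2.4 × 0.6 = 1.44.
Odds after that evidence = (13/987) × 1.44 = 156/8225.
Target odds = 0.99/0.01 = 99.
Need 2.5ⁿ ≥ 99 ÷ (156/8225) = 271425/52.
2.5⁹ = 1953125/512 falls short of 271425/52 but 2.5¹⁰ = 9765625/1024 reaches it, so n = 10.

10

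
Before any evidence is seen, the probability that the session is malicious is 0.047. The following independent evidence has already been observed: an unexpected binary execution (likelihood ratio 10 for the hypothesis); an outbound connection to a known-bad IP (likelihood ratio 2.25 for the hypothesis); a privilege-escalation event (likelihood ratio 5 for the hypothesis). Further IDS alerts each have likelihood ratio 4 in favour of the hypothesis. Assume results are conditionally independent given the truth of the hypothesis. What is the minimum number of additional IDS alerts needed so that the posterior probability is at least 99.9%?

4

Prior odds = 0.047/0.953 = 47/953.
Combined Bayes factor of the evidence already in hand = 10 × 2.25 × 5 = 112.5.
Odds after that evidence = (47/953) × 112.5 = 10575/1906.
Target odds = 0.999/0.001 = 999.
Need 4ⁿ ≥ 999 ÷ (10575/1906) = 211566/1175.
4³ = 64 falls short of 211566/1175 but 4⁴ = 256 reaches it, so n = 4.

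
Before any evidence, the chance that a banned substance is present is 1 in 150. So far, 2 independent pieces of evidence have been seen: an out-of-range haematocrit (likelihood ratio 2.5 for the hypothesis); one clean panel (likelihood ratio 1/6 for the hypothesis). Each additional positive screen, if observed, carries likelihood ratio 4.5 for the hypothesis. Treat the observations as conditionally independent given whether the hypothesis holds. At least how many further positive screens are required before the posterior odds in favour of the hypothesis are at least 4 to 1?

Prior odds = (1/150)/(149/150) = 1/149.
Combined Bayes factor of the evidence already in hand = 2.5 × (1/6) = 5/12.
Odds after that evidence = (1/149) × 5/12 = 5/1788.
Target odds = 4.
Need 4.5ⁿ ≥ 4 ÷ (5/1788) = 1430.4.
4.5⁴ = 410.0625 falls short of 1430.4 but 4.5⁵ = 1845.28125 reaches it, so n = 5.

5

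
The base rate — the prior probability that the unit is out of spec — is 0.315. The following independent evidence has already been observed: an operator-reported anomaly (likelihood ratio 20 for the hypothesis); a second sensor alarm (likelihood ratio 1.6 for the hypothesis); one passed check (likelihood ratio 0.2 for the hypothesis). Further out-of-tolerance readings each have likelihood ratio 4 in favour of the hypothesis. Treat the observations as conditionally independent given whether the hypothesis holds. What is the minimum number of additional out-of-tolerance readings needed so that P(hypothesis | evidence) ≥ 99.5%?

4

Prior odds = 0.315/0.685 = 63/137.
Combined Bayes factor of the evidence already in hand = 20 × 1.6 × 0.2 = 6.4.
Odds after that evidence = (63/137) × 6.4 = 2016/685.
Target odds = 0.995/0.005 = 199.
Need 4ⁿ ≥ 199 ÷ (2016/685) = 136315/2016.
4³ = 64 falls short of 136315/2016 but 4⁴ = 256 reaches it, so n = 4.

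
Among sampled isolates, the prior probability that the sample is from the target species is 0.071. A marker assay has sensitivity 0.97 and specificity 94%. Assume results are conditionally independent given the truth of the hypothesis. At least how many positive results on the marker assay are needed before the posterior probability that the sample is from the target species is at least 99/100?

3

Prior odds: 0.071 ÷ 0.929 = 71/929.
False-positive rate = 1 − 0.94 = 0.06; likelihood ratio of a positive = 0.97/0.06 = 97/6.
Target posterior odds = 0.99/0.01 = 99.
Require (97/6)ⁿ ≥ 99 ÷ (71/929) = 91971/71.
(97/6)² = 9409/36 falls short of 91971/71 but (97/6)³ = 912673/216 reaches it, so n = 3.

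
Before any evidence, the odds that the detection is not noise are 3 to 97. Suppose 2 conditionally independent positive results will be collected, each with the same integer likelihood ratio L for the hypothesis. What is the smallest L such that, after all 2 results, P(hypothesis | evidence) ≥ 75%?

Prior odds = 3/97.
Target odds = 0.75/0.25 = 3.
Need L² ≥ 3 ÷ (3/97) = 97.
9² = 81 < 97 ≤ 100 = 10², so L = 10.

10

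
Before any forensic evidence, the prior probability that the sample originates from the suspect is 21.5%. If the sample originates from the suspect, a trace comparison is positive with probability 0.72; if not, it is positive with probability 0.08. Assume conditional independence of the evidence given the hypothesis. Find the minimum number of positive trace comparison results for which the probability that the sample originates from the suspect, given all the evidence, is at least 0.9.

2

Prior odds: 0.215 ÷ 0.785 = 43/157.
Likelihood ratio of a positive = 0.72/0.08 = 9.
Target odds: 0.9 ÷ 0.1 = 9.
Need (43/157) × 9ⁿ ≥ 9, i.e. 9ⁿ ≥ 1413/43.
9¹ = 9 falls short of 1413/43 but 9² = 81 reaches it, so n = 2.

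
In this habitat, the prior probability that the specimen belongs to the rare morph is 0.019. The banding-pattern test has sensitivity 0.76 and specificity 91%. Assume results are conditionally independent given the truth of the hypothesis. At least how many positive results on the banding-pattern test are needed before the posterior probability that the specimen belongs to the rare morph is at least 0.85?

Prior odds: 0.019 ÷ 0.981 = 19/981.
False-positive rate = 1 − 0.91 = 0.09; likelihood ratio of a positive = 0.76/0.09 = 76/9.
Target odds: 0.85 ÷ 0.15 = 17/3.
Require (76/9)ⁿ ≥ 17/3 ÷ (19/981) = 5559/19.
(76/9)² = 5776/81 falls short of 5559/19 but (76/9)³ = 438976/729 reaches it, so n = 3.

3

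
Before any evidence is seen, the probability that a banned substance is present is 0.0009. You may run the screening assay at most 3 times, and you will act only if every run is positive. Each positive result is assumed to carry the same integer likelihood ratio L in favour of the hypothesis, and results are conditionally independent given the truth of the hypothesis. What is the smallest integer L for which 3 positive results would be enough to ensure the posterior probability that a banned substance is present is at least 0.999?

Prior odds = 0.0009/0.9991 = 9/9991.
Target odds = 0.999/0.001 = 999.
Need L³ ≥ 999 ÷ (9/9991) = 1109001.
103³ = 1092727 < 1109001 ≤ 1124864 = 104³, so L = 104.

104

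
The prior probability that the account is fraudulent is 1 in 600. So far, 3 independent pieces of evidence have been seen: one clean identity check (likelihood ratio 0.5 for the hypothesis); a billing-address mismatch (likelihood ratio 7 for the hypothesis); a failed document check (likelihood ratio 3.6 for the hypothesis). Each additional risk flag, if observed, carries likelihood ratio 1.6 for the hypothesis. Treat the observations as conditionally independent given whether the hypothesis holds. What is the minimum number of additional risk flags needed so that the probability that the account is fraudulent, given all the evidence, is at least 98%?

Prior odds = (1/600)/(599/600) = 1/599.
Combined Bayes factor of the evidence already in hand = 0.5 × 7 × 3.6 = 12.6.
Odds after that evidence = (1/599) × 12.6 = 63/2995.
Target odds = 0.98/0.02 = 49.
Need 1.6ⁿ ≥ 49 ÷ (63/2995) = 20965/9.
1.6¹⁶ ≈1844.67 falls short of 20965/9 but 1.6¹⁷ ≈2951.48 reaches it, so n = 17.

17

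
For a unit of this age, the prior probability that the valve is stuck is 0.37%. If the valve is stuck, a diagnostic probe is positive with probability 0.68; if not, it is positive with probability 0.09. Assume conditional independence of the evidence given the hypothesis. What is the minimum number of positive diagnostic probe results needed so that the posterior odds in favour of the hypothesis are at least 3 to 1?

Prior odds: 0.0037 ÷ 0.9963 = 37/9963.
Likelihood ratio of a positive = 0.68/0.09 = 68/9.
Target odds = 3.
Need (37/9963) × (68/9)ⁿ ≥ 3, i.e. (68/9)ⁿ ≥ 29889/37.
(68/9)³ = 314432/729 falls short of 29889/37 but (68/9)⁴ = 21381376/6561 reaches it, so n = 4.

4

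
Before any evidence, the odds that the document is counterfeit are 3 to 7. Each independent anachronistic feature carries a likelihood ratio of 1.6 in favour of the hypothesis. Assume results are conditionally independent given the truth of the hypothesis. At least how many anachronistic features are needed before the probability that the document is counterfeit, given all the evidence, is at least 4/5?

Prior odds = 3/7.
Likelihood ratio per anachronistic feature = 1.6.
Target posterior odds = 0.8/0.2 = 4.
Require 1.6ⁿ ≥ 4 ÷ (3/7) = 28/3.
1.6⁴ = 6.5536 falls short of 28/3 but 1.6⁵ = 10.48576 reaches it, so n = 5.

5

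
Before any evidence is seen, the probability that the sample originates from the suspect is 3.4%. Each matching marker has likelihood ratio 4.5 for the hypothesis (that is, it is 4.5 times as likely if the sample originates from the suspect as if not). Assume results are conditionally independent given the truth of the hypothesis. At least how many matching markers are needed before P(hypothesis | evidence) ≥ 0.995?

6

Prior odds: 0.034 ÷ 0.966 = 17/483.
Likelihood ratio per matching marker = 4.5.
Target posterior odds = 0.995/0.005 = 199.
Need (17/483) × 4.5ⁿ ≥ 199, i.e. 4.5ⁿ ≥ 96117/17.
4.5⁵ = 1845.28125 falls short of 96117/17 but 4.5⁶ = 8303.765625 reaches it, so n = 6.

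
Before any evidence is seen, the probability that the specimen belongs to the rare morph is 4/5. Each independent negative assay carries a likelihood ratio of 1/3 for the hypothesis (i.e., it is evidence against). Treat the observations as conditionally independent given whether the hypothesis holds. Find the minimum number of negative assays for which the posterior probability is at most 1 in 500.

7

Prior odds: 0.8 ÷ 0.2 = 4.
Likelihood ratio per negative assay = 1/3.
Target odds: 0.002 ÷ 0.998 = 1/499.
Require (1/3)ⁿ ≤ 1/499 ÷ 4 = 1/1996.
(1/3)⁶ = 1/729 is still above 1/1996 but (1/3)⁷ = 1/2187 is at or below it, so n = 7.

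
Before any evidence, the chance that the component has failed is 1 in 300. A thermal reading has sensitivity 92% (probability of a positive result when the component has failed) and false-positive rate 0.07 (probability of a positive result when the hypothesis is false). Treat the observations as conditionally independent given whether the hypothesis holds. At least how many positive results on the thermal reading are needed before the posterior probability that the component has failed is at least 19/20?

4

Prior odds: (1/300) ÷ (299/300) = 1/299.
Likelihood ratio of a positive result = 0.92/0.07 = 92/7.
Target odds: 0.95 ÷ 0.05 = 19.
Require (92/7)ⁿ ≥ 19 ÷ (1/299) = 5681.
(92/7)³ = 778688/343 falls short of 5681 but (92/7)⁴ = 71639296/2401 reaches it, so n = 4.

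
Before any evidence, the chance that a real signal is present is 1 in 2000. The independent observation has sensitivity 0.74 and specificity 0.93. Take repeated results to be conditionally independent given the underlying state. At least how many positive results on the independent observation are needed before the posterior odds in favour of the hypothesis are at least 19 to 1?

Prior odds: 0.0005 ÷ 0.9995 = 1/1999.
False-positive rate = 1 − 0.93 = 0.07; likelihood ratio of a positive = 0.74/0.07 = 74/7.
Target odds = 19.
Require (74/7)ⁿ ≥ 19 ÷ (1/1999) = 37981.
(74/7)⁴ = 29986576/2401 falls short of 37981 but (74/7)⁵ ≈132029 reaches it, so n = 5.

5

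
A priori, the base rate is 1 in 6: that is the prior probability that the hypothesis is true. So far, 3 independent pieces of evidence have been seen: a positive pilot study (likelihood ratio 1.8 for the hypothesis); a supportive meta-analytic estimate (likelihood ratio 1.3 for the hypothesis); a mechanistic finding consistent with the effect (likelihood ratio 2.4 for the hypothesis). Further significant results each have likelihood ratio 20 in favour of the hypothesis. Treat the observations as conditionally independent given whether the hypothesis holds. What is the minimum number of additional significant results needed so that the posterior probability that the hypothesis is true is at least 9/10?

Prior odds = (1/6)/(5/6) = 0.2.
Combined Bayes factor of the evidence already in hand = 1.8 × 1.3 × 2.4 = 5.616.
Odds after that evidence = 0.2 × 5.616 = 1.1232.
Target odds = 0.9/0.1 = 9.
Need 20ⁿ ≥ 9 ÷ 1.1232 = 625/78.
20¹ = 20, which meets the required 625/78; so n = 1.

1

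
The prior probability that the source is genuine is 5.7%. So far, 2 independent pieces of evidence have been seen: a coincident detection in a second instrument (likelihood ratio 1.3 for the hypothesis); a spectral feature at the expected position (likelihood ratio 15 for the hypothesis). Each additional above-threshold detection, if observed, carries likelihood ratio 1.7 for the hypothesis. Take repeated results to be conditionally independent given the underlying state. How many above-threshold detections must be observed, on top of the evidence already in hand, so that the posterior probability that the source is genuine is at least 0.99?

Prior odds = 0.057/0.943 = 57/943.
Combined Bayes factor of the evidence already in hand = 1.3 × 15 = 19.5.
Odds after that evidence = (57/943) × 19.5 = 2223/1886.
Target odds = 0.99/0.01 = 99.
Need 1.7ⁿ ≥ 99 ÷ (2223/1886) = 20746/247.
1.7⁸ ≈69.7576 falls short of 20746/247 but 1.7⁹ ≈118.588 reaches it, so n = 9.

9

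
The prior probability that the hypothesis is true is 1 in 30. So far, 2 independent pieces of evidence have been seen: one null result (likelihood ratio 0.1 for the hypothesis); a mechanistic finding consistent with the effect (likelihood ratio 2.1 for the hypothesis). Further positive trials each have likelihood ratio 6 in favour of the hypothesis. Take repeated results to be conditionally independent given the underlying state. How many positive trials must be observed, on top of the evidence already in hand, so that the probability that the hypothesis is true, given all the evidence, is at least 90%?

4

Prior odds = (1/30)/(29/30) = 1/29.
Combined Bayes factor of the evidence already in hand = 0.1 × 2.1 = 0.21.
Odds after that evidence = (1/29) × 0.21 = 21/2900.
Target odds = 0.9/0.1 = 9.
Need 6ⁿ ≥ 9 ÷ (21/2900) = 8700/7.
6³ = 216 falls short of 8700/7 but 6⁴ = 1296 reaches it, so n = 4.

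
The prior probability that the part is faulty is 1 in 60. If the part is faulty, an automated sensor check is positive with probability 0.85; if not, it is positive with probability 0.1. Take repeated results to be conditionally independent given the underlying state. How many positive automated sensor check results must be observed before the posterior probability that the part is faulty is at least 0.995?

Prior odds = (1/60)/(59/60) = 1/59.
Likelihood ratio of a positive = 0.85/0.1 = 8.5.
Target posterior odds = 0.995/0.005 = 199.
Require 8.5ⁿ ≥ 199 ÷ (1/59) = 11741.
8.5⁴ = 5220.0625 falls short of 11741 but 8.5⁵ = 44370.53125 reaches it, so n = 5.

5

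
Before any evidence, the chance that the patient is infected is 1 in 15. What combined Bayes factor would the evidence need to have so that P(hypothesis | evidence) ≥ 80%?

Prior odds = (1/15)/(14/15) = 1/14.
Target odds = 0.8/0.2 = 4.
Required Bayes factor = 4 ÷ (1/14) = 56.

56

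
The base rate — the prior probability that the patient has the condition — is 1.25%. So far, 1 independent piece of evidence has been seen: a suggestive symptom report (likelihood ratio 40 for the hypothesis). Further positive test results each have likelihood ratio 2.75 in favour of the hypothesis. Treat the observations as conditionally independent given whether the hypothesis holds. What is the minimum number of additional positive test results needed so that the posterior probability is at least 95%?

4

Prior odds = 0.0125/0.9875 = 1/79.
Bayes factor of the evidence already in hand = 40.
Odds after that evidence = (1/79) × 40 = 40/79.
Target odds = 0.95/0.05 = 19.
Need 2.75ⁿ ≥ 19 ÷ (40/79) = 37.525.
2.75³ = 20.796875 falls short of 37.525 but 2.75⁴ = 57.19140625 reaches it, so n = 4.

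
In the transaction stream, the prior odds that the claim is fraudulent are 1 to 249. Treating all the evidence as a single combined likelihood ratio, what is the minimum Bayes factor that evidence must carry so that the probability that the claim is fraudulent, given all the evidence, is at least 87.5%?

Prior odds = 1/249.
Target odds = 0.875/0.125 = 7.
Required Bayes factor = 7 ÷ (1/249) = 1743.

1743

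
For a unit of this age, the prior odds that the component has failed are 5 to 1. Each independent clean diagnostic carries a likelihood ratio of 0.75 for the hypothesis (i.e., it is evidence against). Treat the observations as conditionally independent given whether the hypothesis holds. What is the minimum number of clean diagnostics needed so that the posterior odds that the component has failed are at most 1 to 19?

Prior odds = 5.
Likelihood ratio per clean diagnostic = 0.75.
Target odds = 1/19.
Require 0.75ⁿ ≤ 1/19 ÷ 5 = 1/95.
0.75¹⁵ ≈0.0133635 is still above 1/95 but 0.75¹⁶ ≈0.0100226 is at or below it, so n = 16.

16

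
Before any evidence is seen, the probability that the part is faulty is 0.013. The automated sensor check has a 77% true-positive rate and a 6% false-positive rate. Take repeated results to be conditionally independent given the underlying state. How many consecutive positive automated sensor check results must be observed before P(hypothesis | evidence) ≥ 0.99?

Prior odds = 0.013/0.987 = 13/987.
Likelihood ratio of a positive result = 0.77/0.06 = 77/6.
Target odds: 0.99 ÷ 0.01 = 99.
Require (77/6)ⁿ ≥ 99 ÷ (13/987) = 97713/13.
(77/6)³ = 456533/216 falls short of 97713/13 but (77/6)⁴ = 35153041/1296 reaches it, so n = 4.

4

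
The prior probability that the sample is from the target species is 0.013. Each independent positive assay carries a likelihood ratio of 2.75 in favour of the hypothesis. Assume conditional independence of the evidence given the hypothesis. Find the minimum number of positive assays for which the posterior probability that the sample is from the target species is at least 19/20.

8

Prior odds: 0.013 ÷ 0.987 = 13/987.
Likelihood ratio per positive assay = 2.75.
Target posterior odds = 0.95/0.05 = 19.
Require 2.75ⁿ ≥ 19 ÷ (13/987) = 18753/13.
2.75⁷ = 19487171/16384 falls short of 18753/13 but 2.75⁸ = 214358881/65536 reaches it, so n = 8.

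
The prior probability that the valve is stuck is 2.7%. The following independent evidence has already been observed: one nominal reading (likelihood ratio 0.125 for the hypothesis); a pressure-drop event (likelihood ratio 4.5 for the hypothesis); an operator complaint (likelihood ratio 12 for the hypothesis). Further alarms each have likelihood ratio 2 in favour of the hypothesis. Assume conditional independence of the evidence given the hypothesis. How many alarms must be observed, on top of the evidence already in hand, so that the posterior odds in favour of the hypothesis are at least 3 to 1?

5

Prior odds = 0.027/0.973 = 27/973.
Combined Bayes factor of the evidence already in hand = 0.125 × 4.5 × 12 = 6.75.
Odds after that evidence = (27/973) × 6.75 = 729/3892.
Target odds = 3.
Need 2ⁿ ≥ 3 ÷ (729/3892) = 3892/243.
2⁴ = 16 falls short of 3892/243 but 2⁵ = 32 reaches it, so n = 5.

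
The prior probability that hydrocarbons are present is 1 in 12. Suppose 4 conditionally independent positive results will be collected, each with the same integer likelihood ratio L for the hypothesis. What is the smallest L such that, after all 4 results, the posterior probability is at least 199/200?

Prior odds = (1/12)/(11/12) = 1/11.
Target odds = 0.995/0.005 = 199.
Need L⁴ ≥ 199 ÷ (1/11) = 2189.
6⁴ = 1296 < 2189 ≤ 2401 = 7⁴, so L = 7.

7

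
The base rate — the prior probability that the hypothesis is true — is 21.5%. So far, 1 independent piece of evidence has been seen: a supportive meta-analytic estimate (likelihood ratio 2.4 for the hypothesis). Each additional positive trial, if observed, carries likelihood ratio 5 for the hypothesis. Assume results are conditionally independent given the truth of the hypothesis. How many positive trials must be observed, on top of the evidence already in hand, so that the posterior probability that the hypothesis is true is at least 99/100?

Prior odds = 0.215/0.785 = 43/157.
Bayes factor of the evidence already in hand = 2.4.
Odds after that evidence = (43/157) × 2.4 = 516/785.
Target odds = 0.99/0.01 = 99.
Need 5ⁿ ≥ 99 ÷ (516/785) = 25905/172.
5³ = 125 falls short of 25905/172 but 5⁴ = 625 reaches it, so n = 4.

4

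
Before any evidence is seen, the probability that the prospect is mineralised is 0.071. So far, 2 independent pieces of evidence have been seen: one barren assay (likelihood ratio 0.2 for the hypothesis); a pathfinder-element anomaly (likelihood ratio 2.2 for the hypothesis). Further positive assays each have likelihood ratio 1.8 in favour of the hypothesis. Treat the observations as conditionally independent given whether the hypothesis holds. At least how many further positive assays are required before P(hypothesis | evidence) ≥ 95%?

Prior odds = 0.071/0.929 = 71/929.
Combined Bayes factor of the evidence already in hand = 0.2 × 2.2 = 0.44.
Odds after that evidence = (71/929) × 0.44 = 781/23225.
Target odds = 0.95/0.05 = 19.
Need 1.8ⁿ ≥ 19 ÷ (781/23225) = 441275/781.
1.8¹⁰ ≈357.047 falls short of 441275/781 but 1.8¹¹ ≈642.684 reaches it, so n = 11.

11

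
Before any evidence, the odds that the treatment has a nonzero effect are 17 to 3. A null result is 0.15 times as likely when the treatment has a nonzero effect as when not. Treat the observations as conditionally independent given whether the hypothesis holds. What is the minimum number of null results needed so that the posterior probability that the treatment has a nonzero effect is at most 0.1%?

5

Prior odds = 17/3.
Likelihood ratio per null result = 0.15.
Target odds: 0.001 ÷ 0.999 = 1/999.
Require 0.15ⁿ ≤ 1/999 ÷ (17/3) = 1/5661.
0.15⁴ = 81/160000 is still above 1/5661 but 0.15⁵ = 243/3200000 is at or below it, so n = 5.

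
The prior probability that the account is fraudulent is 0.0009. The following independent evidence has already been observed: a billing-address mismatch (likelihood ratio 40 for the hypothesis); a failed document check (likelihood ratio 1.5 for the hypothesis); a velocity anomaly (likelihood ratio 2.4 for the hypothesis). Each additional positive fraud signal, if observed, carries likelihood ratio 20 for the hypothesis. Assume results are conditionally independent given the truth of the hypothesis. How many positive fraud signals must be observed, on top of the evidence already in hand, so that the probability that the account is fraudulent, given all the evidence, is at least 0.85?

Prior odds = 0.0009/0.9991 = 9/9991.
Combined Bayes factor of the evidence already in hand = 40 × 1.5 × 2.4 = 144.
Odds after that evidence = (9/9991) × 144 = 1296/9991.
Target odds = 0.85/0.15 = 17/3.
Need 20ⁿ ≥ 17/3 ÷ (1296/9991) = 169847/3888.
20¹ = 20 falls short of 169847/3888 but 20² = 400 reaches it, so n = 2.

2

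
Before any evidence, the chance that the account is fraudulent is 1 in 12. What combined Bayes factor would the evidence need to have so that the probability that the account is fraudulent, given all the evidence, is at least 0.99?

1089

Prior odds = (1/12)/(11/12) = 1/11.
Target odds = 0.99/0.01 = 99.
Required Bayes factor = 99 ÷ (1/11) = 1089.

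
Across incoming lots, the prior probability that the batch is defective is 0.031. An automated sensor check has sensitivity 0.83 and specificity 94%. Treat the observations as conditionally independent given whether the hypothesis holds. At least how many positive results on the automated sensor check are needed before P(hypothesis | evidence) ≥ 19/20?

Prior odds = 0.031/0.969 = 31/969.
False-positive rate = 1 − 0.94 = 0.06; likelihood ratio of a positive = 0.83/0.06 = 83/6.
Target odds: 0.95 ÷ 0.05 = 19.
Require (83/6)ⁿ ≥ 19 ÷ (31/969) = 18411/31.
(83/6)² = 6889/36 falls short of 18411/31 but (83/6)³ = 571787/216 reaches it, so n = 3.

3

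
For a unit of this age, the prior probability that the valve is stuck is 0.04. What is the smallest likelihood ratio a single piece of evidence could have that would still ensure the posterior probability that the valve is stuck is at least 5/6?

Prior odds = 0.04/0.96 = 1/24.
Target odds = (5/6)/(1/6) = 5.
Required Bayes factor = 5 ÷ (1/24) = 120.

120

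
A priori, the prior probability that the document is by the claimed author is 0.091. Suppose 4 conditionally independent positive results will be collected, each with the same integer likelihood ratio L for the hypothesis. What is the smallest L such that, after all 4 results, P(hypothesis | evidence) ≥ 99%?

6

Prior odds = 0.091/0.909 = 91/909.
Target odds = 0.99/0.01 = 99.
Need L⁴ ≥ 99 ÷ (91/909) = 89991/91.
5⁴ = 625 < 89991/91 ≤ 1296 = 6⁴, so L = 6.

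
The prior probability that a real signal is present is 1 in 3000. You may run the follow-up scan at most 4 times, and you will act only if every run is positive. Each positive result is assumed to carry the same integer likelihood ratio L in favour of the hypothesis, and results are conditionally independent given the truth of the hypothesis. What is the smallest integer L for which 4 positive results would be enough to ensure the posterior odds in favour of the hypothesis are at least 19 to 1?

16

Prior odds = (1/3000)/(2999/3000) = 1/2999.
Target odds = 19.
Need L⁴ ≥ 19 ÷ (1/2999) = 56981.
15⁴ = 50625 < 56981 ≤ 65536 = 16⁴, so L = 16.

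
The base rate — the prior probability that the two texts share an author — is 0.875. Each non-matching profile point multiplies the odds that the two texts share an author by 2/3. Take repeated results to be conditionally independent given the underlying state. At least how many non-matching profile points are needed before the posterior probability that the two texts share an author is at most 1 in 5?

Prior odds = 0.875/0.125 = 7.
Likelihood ratio per non-matching profile point = 2/3.
Target odds: 0.2 ÷ 0.8 = 0.25.
Require (2/3)ⁿ ≤ 0.25 ÷ 7 = 1/28.
(2/3)⁸ = 256/6561 is still above 1/28 but (2/3)⁹ = 512/19683 is at or below it, so n = 9.

9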